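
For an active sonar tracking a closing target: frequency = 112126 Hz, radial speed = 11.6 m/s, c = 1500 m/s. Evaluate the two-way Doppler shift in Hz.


fd = 2*f*v/c = 2 * 112126 * 11.6 / 1500 = 1734.22

1734.22 Hz


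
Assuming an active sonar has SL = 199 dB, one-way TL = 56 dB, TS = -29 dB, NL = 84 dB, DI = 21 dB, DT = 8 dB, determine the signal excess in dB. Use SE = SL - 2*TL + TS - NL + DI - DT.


SE = SL - 2*TL + TS - NL + DI - DT = 199 - 2*56 + (-29) - 84 + 21 - 8 = -13

-13 dB


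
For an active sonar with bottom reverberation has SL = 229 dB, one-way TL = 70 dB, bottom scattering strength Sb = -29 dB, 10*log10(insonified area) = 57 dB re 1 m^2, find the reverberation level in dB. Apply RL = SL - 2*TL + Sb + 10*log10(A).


RL = SL - 2*TL + Sb + 10*log10(A) = 229 - 2*70 + (-29) + 57 = 117

117 dB


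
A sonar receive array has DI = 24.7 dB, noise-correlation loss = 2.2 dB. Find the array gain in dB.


AG = DI - L_corr = 24.7 - 2.2 = 22.5

22.5 dB


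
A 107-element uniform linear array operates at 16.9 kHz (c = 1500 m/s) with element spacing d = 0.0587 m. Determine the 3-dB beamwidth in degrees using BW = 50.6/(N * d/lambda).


Step 1: lambda = 1500/16900 = 0.08876 m
Step 2: d/lambda = 0.0587/0.08876 = 0.6613
Step 3: BW = 50.6/(N * d/lambda) = 50.6/(107 * 0.6613) = 0.72

0.72 deg


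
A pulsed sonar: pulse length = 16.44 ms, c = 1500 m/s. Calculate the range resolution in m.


12.33 m


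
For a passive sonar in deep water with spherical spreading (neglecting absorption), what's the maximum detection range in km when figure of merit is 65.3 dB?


At max range FOM = TL, so 20*log10(R) = 65.3
R = 10^(65.3/20) = 1840.77 m = 1.84 km

1.84 km


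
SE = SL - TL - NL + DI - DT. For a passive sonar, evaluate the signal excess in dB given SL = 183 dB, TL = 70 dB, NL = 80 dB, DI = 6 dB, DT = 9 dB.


SE = SL - TL - NL + DI - DT = 183 - 70 - 80 + 6 - 9 = 30

30 dB


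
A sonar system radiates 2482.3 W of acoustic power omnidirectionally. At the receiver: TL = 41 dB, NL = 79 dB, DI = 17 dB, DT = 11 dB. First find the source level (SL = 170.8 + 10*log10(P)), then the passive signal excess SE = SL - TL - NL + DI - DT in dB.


Step 1: SL = 170.8 + 10*log10(2482.3) = 204.75 dB
Step 2: SE = SL - TL - NL + DI - DT = 204.75 - 41 - 79 + 17 - 11 = 90.75

90.75 dB


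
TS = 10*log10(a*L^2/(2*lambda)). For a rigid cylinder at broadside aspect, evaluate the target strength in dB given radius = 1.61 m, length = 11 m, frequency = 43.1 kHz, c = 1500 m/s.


34.47 dB


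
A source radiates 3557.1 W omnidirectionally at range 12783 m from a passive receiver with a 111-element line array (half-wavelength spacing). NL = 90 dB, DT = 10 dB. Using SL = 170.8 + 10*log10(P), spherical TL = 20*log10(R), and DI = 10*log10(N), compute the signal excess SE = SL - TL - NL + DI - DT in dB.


44.63 dB


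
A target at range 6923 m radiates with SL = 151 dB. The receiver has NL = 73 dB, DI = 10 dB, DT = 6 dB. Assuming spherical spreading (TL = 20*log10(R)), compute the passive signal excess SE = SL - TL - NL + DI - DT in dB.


5.19 dB


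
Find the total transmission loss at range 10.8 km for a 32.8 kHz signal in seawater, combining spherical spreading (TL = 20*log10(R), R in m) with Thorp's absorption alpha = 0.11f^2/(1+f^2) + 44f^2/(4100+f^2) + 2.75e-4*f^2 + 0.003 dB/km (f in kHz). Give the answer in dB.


Step 1 (Thorp): alpha = 0.11*1075.84/(1+1075.84) + 44*1075.84/(4100+1075.84) + 2.75e-4*1075.84 + 0.003 = 9.5545 dB/km
Step 2: TL_spread = 20*log10(10800) = 80.67 dB
Step 3: TL_abs = alpha*R = 9.5545 * 10.8 = 103.19 dB
Step 4: TL_total = 80.67 + 103.19 = 183.86

183.86 dB


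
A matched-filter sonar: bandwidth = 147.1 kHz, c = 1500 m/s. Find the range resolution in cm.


dR = c/(2*BW) = 1500 / (2 * 147.1e3) = 0.0051 m = 0.51 cm

0.51 cm


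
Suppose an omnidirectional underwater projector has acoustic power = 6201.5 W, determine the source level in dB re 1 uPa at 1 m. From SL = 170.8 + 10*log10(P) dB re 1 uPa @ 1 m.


SL = 170.8 + 10*log10(6201.5) = 170.8 + 37.92 = 208.72

208.72 dB


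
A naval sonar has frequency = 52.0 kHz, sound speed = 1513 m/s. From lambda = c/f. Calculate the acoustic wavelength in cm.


lambda = c/f = 1513 / 52000 = 0.0291 m = 2.91 cm

2.91 cm


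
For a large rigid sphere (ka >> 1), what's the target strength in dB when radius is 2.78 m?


TS = 10*log10(2.78^2 / 4) = 10*log10(1.9321) = 2.86

2.86 dB


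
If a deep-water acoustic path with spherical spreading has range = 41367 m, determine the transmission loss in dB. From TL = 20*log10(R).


TL = 20*log10(41367) = 92.33

92.33 dB


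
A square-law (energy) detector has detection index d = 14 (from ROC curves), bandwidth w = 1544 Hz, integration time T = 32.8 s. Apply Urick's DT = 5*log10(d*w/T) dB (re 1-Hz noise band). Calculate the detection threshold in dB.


DT = 5*log10(d*w/T) = 5*log10(14 * 1544 / 32.8) = 5*log10(659.02) = 14.09

14.09 dB


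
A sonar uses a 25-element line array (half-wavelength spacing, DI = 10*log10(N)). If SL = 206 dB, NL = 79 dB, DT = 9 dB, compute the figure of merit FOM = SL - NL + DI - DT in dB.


Step 1: DI = 10*log10(25) = 13.98 dB
Step 2: FOM = SL - NL + DI - DT = 206 - 79 + 13.98 - 9 = 131.98

131.98 dB


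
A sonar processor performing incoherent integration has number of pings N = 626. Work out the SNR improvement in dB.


13.98 dB


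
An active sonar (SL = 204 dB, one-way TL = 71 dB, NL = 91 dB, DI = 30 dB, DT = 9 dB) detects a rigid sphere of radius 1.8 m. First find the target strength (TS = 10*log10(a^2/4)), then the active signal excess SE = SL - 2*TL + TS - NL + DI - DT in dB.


Step 1: TS = 10*log10(1.8^2/4) = -0.92 dB
Step 2: SE = SL - 2*TL + TS - NL + DI - DT = 204 - 2*71 + (-0.92) - 91 + 30 - 9 = -8.92

-8.92 dB


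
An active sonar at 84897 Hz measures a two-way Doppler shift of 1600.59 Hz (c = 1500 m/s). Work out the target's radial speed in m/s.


14.14 m/s


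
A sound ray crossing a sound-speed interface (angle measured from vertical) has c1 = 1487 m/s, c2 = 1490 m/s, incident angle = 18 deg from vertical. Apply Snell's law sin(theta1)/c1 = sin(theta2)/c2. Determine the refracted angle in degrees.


18.04 deg


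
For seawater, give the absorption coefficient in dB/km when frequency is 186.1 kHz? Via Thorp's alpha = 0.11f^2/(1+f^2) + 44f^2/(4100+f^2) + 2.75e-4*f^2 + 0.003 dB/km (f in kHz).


48.98 dB/km


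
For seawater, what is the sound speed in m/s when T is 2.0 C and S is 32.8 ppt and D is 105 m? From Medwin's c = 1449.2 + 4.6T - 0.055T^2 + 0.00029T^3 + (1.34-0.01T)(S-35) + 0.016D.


c = 1449.2 + 4.6*2.0 - 0.055*2.0^2 + 0.00029*2.0^3 + (1.34 - 0.01*2.0)*(32.8 - 35) + 0.016*105 = 1456.96

1456.96 m/s


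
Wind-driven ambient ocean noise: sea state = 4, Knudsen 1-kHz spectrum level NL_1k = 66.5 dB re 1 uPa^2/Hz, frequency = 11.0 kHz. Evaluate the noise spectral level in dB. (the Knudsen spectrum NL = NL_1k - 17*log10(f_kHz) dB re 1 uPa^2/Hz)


48.8 dB


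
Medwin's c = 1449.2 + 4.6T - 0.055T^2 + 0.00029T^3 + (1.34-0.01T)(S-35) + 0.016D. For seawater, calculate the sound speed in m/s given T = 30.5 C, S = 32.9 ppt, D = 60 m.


1545.35 m/s


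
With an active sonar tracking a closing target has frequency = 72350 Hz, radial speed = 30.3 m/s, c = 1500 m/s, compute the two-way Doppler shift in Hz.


2922.94 Hz


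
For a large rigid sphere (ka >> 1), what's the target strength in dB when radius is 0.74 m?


TS = 10*log10(0.74^2 / 4) = 10*log10(0.1369) = -8.64

-8.64 dB


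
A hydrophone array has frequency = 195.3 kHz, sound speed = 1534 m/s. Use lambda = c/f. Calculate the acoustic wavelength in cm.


lambda = c/f = 1534 / 195300 = 0.0079 m = 0.79 cm

0.79 cm


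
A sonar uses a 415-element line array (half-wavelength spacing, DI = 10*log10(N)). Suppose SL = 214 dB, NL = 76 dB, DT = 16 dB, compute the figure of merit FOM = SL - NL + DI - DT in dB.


Step 1: DI = 10*log10(415) = 26.18 dB
Step 2: FOM = SL - NL + DI - DT = 214 - 76 + 26.18 - 16 = 148.18

148.18 dB


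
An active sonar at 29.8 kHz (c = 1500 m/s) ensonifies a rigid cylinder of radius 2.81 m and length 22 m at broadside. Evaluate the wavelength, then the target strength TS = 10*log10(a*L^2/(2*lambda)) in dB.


Step 1: lambda = c/f = 1500/29800 = 0.05034 m
Step 2: TS = 10*log10(a*L^2/(2*lambda)) = 10*log10(2.81*22^2/(2*0.05034)) = 41.31

41.31 dB


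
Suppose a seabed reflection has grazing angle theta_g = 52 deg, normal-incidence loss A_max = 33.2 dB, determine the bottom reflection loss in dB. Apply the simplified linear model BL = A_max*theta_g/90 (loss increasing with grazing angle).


BL = A_max * theta_g / 90 = 33.2 * 52 / 90 = 19.18

19.18 dB


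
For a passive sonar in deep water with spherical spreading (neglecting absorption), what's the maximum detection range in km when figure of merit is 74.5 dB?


5.31 km


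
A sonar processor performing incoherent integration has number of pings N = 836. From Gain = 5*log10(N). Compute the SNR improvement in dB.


14.61 dB


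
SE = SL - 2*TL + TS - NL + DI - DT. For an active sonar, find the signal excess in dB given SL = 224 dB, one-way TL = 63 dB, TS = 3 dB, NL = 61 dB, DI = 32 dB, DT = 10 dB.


62 dB


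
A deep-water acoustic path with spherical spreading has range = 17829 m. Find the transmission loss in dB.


TL = 20*log10(17829) = 85.02

85.02 dB


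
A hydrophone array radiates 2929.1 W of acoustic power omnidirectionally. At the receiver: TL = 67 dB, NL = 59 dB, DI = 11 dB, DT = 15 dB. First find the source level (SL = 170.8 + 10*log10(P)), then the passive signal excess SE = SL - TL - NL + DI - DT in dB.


Step 1: SL = 170.8 + 10*log10(2929.1) = 205.47 dB
Step 2: SE = SL - TL - NL + DI - DT = 205.47 - 67 - 59 + 11 - 15 = 75.47

75.47 dB


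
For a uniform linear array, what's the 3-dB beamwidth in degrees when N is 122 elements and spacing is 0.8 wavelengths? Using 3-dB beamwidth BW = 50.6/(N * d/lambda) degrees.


0.52 deg


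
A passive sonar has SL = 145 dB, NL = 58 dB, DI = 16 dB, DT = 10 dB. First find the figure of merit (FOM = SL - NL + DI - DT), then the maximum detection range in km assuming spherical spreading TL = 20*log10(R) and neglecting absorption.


Step 1: FOM = SL - NL + DI - DT = 145 - 58 + 16 - 10 = 93 dB
Step 2: at max range FOM = TL = 20*log10(R), so R = 10^(93/20) = 44668.36 m = 44.67 km

44.67 km


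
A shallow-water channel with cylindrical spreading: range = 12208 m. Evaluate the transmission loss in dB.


TL = 10*log10(12208) = 40.87

40.87 dB


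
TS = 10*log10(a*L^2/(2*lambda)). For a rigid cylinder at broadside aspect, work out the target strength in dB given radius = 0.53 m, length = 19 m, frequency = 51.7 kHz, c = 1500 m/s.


35.18 dB


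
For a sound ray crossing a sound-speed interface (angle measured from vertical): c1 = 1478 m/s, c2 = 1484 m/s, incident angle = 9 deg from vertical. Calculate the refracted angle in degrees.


9.04 deg


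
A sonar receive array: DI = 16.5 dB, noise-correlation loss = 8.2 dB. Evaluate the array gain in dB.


AG = DI - L_corr = 16.5 - 8.2 = 8.3

8.3 dB


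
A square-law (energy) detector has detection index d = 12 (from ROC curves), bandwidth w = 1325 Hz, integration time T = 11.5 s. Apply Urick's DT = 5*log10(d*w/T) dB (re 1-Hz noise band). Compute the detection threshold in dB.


15.7 dB


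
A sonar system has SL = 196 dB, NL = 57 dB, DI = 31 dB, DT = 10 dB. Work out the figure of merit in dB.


160 dB


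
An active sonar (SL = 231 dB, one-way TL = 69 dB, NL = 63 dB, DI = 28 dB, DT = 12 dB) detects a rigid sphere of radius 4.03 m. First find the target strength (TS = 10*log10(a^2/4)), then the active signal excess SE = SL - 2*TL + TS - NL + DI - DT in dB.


Step 1: TS = 10*log10(4.03^2/4) = 6.09 dB
Step 2: SE = SL - 2*TL + TS - NL + DI - DT = 231 - 2*69 + (6.09) - 63 + 28 - 12 = 52.09

52.09 dB


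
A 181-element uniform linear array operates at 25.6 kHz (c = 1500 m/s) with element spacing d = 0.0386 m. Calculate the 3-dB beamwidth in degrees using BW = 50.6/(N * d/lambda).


0.42 deg


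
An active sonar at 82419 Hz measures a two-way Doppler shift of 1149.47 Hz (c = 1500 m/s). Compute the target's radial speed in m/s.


10.46 m/s


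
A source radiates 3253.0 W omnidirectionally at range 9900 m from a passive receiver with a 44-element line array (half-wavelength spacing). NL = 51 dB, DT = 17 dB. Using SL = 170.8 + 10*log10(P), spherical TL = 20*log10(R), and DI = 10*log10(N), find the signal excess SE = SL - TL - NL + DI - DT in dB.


Step 1: SL = 170.8 + 10*log10(3253.0) = 205.92 dB
Step 2: TL = 20*log10(9900) = 79.91 dB
Step 3: DI = 10*log10(44) = 16.43 dB
Step 4: SE = SL - TL - NL + DI - DT = 205.92 - 79.91 - 51 + 16.43 - 17 = 74.44

74.44 dB


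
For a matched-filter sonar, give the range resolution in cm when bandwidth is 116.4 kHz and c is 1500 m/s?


dR = c/(2*BW) = 1500 / (2 * 116.4e3) = 0.0064 m = 0.64 cm

0.64 cm


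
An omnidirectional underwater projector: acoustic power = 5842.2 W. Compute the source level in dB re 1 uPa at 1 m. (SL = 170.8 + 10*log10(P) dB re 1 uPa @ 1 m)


SL = 170.8 + 10*log10(5842.2) = 170.8 + 37.67 = 208.47

208.47 dB


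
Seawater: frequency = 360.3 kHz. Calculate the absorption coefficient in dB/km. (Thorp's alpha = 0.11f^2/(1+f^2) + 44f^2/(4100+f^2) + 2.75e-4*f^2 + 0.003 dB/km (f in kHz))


f^2 = 129816.09
alpha = 0.11*129816.09/(1+129816.09) + 44*129816.09/(4100+129816.09) + 2.75e-4*129816.09 + 0.003 = 78.465

78.465 dB/km


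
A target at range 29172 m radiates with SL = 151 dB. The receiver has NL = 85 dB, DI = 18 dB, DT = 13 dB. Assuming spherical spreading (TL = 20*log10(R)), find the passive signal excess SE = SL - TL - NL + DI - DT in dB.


Step 1: TL = 20*log10(29172) = 89.3 dB
Step 2: SE = 151 - 89.3 - 85 + 18 - 13 = -18.3

-18.3 dB


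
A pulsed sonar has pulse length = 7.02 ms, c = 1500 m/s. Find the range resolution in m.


5.265 m


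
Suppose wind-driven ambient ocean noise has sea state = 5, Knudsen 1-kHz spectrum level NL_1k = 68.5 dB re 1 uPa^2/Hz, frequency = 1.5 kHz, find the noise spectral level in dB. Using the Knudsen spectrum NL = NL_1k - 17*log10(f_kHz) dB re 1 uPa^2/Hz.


NL = NL_1k - 17*log10(f_kHz) = 68.5 - 17*log10(1.5) = 68.5 - (2.99) = 65.51

65.51 dB


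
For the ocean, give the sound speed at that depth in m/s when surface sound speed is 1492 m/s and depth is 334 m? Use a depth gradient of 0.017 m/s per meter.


c = 1492 + 0.017 * 334 = 1497.678

1497.678 m/s


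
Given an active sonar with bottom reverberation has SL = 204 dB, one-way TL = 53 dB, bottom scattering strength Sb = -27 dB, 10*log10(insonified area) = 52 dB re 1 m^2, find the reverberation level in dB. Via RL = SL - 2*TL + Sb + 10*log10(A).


123 dB


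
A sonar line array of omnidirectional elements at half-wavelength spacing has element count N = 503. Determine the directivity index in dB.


DI = 10*log10(503) = 27.02

27.02 dB


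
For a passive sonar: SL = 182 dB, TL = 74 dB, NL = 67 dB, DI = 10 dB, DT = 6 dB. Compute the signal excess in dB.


SE = SL - TL - NL + DI - DT = 182 - 74 - 67 + 10 - 6 = 45

45 dB


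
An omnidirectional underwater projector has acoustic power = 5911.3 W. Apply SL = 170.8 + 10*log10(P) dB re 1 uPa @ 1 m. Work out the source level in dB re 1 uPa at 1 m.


208.52 dB


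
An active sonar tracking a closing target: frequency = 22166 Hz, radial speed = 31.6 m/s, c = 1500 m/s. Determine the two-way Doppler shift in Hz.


fd = 2*f*v/c = 2 * 22166 * 31.6 / 1500 = 933.93

933.93 Hz


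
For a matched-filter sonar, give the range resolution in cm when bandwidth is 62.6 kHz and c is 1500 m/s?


1.2 cm


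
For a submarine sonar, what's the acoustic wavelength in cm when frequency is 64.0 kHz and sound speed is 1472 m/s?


2.3 cm


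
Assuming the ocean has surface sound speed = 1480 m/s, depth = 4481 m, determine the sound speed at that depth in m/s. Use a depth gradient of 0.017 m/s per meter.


1556.177 m/s


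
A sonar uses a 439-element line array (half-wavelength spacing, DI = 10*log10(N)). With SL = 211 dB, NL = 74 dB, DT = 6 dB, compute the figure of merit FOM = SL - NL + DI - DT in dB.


Step 1: DI = 10*log10(439) = 26.42 dB
Step 2: FOM = SL - NL + DI - DT = 211 - 74 + 26.42 - 6 = 157.42

157.42 dB


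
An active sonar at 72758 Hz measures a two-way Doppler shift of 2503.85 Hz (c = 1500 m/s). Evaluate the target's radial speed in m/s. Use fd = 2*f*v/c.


From fd = 2*f*v/c, v = c*fd/(2*f) = 1500 * 2503.85 / (2*72758) = 25.81

25.81 m/s


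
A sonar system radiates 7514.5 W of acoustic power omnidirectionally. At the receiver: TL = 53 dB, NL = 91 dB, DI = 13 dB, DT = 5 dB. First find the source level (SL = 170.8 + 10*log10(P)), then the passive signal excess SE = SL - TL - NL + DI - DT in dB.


Step 1: SL = 170.8 + 10*log10(7514.5) = 209.56 dB
Step 2: SE = SL - TL - NL + DI - DT = 209.56 - 53 - 91 + 13 - 5 = 73.56

73.56 dB


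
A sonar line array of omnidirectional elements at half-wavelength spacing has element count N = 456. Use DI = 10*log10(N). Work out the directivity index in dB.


DI = 10*log10(456) = 26.59

26.59 dB


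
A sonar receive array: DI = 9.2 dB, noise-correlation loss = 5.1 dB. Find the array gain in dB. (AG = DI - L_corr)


AG = DI - L_corr = 9.2 - 5.1 = 4.1

4.1 dB


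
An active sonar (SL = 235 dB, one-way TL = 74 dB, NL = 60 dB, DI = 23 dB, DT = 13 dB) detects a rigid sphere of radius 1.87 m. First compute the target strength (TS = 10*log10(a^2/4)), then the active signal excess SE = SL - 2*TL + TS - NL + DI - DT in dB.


Step 1: TS = 10*log10(1.87^2/4) = -0.58 dB
Step 2: SE = SL - 2*TL + TS - NL + DI - DT = 235 - 2*74 + (-0.58) - 60 + 23 - 13 = 36.42

36.42 dB


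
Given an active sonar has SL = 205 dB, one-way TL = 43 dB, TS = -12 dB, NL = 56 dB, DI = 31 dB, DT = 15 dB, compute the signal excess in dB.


67 dB


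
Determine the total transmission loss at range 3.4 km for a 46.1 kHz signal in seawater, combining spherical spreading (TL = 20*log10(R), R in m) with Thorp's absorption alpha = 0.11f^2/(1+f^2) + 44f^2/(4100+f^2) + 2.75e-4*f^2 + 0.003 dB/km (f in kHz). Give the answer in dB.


124.07 dB


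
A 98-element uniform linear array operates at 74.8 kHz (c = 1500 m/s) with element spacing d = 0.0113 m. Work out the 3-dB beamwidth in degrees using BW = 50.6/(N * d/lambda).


0.92 deg


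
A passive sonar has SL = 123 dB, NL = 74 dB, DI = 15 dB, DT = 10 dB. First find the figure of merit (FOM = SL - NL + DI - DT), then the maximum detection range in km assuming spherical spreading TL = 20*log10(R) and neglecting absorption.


Step 1: FOM = SL - NL + DI - DT = 123 - 74 + 15 - 10 = 54 dB
Step 2: at max range FOM = TL = 20*log10(R), so R = 10^(54/20) = 501.19 m = 0.5 km

0.5 km


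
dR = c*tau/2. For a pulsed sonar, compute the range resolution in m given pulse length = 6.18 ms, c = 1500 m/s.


4.635 m


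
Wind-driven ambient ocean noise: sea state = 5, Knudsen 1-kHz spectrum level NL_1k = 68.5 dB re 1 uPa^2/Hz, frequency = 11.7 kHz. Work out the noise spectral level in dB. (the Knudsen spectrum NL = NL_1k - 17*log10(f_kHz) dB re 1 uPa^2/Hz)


NL = NL_1k - 17*log10(f_kHz) = 68.5 - 17*log10(11.7) = 68.5 - (18.16) = 50.34

50.34 dB


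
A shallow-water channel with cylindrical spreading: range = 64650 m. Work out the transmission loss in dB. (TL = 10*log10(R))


48.11 dB


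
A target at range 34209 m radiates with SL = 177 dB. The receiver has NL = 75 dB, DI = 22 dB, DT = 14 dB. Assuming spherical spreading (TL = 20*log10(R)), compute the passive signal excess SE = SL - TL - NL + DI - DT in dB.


19.32 dB


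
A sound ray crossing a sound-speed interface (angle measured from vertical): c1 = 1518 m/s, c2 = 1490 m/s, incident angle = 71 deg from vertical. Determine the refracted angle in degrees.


68.14 deg


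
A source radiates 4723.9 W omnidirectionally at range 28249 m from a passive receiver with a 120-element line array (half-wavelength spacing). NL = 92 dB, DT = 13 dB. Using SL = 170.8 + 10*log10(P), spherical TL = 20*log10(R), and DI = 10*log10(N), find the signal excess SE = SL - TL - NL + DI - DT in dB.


Step 1: SL = 170.8 + 10*log10(4723.9) = 207.54 dB
Step 2: TL = 20*log10(28249) = 89.02 dB
Step 3: DI = 10*log10(120) = 20.79 dB
Step 4: SE = SL - TL - NL + DI - DT = 207.54 - 89.02 - 92 + 20.79 - 13 = 34.31

34.31 dB


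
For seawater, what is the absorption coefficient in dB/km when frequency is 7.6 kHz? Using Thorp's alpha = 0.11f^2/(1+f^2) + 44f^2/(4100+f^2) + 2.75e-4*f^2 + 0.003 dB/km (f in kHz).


0.738 dB/km


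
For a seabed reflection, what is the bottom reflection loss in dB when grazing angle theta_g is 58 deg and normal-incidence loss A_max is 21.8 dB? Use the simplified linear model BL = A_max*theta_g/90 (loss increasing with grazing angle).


BL = A_max * theta_g / 90 = 21.8 * 58 / 90 = 14.05

14.05 dB


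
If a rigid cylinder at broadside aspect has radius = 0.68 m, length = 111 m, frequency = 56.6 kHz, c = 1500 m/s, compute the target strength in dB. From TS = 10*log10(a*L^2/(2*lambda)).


lambda = 1500/56600 = 0.0265 m
TS = 10*log10(0.68*111^2/(2*0.0265)) = 51.99

51.99 dB


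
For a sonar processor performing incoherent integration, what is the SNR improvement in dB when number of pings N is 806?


Gain = 5*log10(806) = 14.53

14.53 dB


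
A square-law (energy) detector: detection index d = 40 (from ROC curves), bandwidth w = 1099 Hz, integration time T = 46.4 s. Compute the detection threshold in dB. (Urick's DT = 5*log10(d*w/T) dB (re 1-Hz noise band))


DT = 5*log10(d*w/T) = 5*log10(40 * 1099 / 46.4) = 5*log10(947.41) = 14.88

14.88 dB


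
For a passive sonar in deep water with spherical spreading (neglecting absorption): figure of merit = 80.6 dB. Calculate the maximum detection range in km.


At max range FOM = TL, so 20*log10(R) = 80.6
R = 10^(80.6/20) = 10715.19 m = 10.72 km

10.72 km


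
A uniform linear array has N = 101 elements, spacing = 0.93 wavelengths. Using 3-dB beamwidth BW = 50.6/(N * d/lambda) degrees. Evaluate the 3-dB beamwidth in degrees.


0.54 deg


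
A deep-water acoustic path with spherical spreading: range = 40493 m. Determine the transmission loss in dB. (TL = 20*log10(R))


TL = 20*log10(40493) = 92.15

92.15 dB


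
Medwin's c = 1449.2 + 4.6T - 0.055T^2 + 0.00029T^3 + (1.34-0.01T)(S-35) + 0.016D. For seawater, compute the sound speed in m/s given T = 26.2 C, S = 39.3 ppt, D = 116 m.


c = 1449.2 + 4.6*26.2 - 0.055*26.2^2 + 0.00029*26.2^3 + (1.34 - 0.01*26.2)*(39.3 - 35) + 0.016*116 = 1543.67

1543.67 m/s


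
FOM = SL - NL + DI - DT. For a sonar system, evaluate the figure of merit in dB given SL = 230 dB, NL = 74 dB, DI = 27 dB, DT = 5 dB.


178 dB


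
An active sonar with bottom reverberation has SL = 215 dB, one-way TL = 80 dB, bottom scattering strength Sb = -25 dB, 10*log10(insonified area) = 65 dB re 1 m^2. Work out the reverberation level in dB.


RL = SL - 2*TL + Sb + 10*log10(A) = 215 - 2*80 + (-25) + 65 = 95

95 dB


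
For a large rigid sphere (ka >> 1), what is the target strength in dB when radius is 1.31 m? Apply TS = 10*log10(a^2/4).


TS = 10*log10(1.31^2 / 4) = 10*log10(0.429025) = -3.68

-3.68 dB


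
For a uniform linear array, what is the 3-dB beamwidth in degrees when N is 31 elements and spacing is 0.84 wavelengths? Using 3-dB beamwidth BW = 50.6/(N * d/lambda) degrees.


1.94 deg


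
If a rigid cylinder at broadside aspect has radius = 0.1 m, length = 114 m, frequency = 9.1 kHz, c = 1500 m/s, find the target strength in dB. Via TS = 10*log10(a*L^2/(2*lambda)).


lambda = 1500/9100 = 0.16484 m
TS = 10*log10(0.1*114^2/(2*0.16484)) = 35.96

35.96 dB


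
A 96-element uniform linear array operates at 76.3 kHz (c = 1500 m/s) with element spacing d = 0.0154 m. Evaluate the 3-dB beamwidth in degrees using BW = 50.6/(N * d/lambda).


Step 1: lambda = 1500/76300 = 0.01966 m
Step 2: d/lambda = 0.0154/0.01966 = 0.7833
Step 3: BW = 50.6/(N * d/lambda) = 50.6/(96 * 0.7833) = 0.67

0.67 deg


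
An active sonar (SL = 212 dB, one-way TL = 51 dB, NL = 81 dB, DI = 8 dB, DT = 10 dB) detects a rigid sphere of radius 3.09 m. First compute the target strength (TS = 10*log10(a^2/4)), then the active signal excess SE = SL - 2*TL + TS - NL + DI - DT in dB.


Step 1: TS = 10*log10(3.09^2/4) = 3.78 dB
Step 2: SE = SL - 2*TL + TS - NL + DI - DT = 212 - 2*51 + (3.78) - 81 + 8 - 10 = 30.78

30.78 dB


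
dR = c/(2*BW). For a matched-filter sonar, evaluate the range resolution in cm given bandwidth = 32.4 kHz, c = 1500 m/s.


dR = c/(2*BW) = 1500 / (2 * 32.4e3) = 0.0231 m = 2.31 cm

2.31 cm


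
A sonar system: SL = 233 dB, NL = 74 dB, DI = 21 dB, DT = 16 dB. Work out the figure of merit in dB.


164 dB


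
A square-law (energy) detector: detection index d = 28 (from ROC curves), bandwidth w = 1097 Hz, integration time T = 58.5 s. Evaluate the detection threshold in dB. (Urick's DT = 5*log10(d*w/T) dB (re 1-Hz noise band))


DT = 5*log10(d*w/T) = 5*log10(28 * 1097 / 58.5) = 5*log10(525.06) = 13.6

13.6 dB


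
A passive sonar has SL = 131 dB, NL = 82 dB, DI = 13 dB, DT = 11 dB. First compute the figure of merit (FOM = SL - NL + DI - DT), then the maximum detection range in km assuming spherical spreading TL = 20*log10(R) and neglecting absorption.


Step 1: FOM = SL - NL + DI - DT = 131 - 82 + 13 - 11 = 51 dB
Step 2: at max range FOM = TL = 20*log10(R), so R = 10^(51/20) = 354.81 m = 0.35 km

0.35 km


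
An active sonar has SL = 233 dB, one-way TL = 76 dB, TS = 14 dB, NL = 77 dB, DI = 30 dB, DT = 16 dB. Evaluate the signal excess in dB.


32 dB


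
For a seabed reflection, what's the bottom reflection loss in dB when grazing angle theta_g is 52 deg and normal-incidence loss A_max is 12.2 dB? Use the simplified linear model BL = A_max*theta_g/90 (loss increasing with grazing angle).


7.05 dB


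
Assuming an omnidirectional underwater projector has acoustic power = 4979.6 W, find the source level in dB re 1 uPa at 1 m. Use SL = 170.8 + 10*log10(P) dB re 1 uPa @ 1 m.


207.77 dB


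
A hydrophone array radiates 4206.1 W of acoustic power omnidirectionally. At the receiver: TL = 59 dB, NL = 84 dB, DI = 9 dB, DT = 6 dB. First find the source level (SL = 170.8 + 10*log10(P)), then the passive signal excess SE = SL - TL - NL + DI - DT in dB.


Step 1: SL = 170.8 + 10*log10(4206.1) = 207.04 dB
Step 2: SE = SL - TL - NL + DI - DT = 207.04 - 59 - 84 + 9 - 6 = 67.04

67.04 dB


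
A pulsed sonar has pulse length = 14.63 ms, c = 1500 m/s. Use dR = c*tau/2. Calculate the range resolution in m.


dR = c*tau/2 = 1500 * 14.63e-3 / 2 = 10.9725

10.9725 m


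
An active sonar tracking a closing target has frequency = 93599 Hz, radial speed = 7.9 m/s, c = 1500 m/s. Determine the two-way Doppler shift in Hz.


985.91 Hz


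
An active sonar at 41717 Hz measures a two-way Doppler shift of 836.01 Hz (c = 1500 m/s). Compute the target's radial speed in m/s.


From fd = 2*f*v/c, v = c*fd/(2*f) = 1500 * 836.01 / (2*41717) = 15.03

15.03 m/s


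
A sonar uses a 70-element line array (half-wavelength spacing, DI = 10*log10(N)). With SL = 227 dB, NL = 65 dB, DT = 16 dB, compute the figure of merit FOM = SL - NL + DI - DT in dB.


164.45 dB


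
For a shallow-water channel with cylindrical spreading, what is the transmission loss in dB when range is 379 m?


25.79 dB


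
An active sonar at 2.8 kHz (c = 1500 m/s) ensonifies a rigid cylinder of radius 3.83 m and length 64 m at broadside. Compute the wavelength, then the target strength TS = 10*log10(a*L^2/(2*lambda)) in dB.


Step 1: lambda = c/f = 1500/2800 = 0.53571 m
Step 2: TS = 10*log10(a*L^2/(2*lambda)) = 10*log10(3.83*64^2/(2*0.53571)) = 41.66

41.66 dB


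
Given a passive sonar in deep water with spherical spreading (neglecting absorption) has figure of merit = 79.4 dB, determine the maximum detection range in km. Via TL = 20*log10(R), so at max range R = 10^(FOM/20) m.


9.33 km


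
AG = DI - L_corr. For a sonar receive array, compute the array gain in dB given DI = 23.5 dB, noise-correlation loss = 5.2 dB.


AG = DI - L_corr = 23.5 - 5.2 = 18.3

18.3 dB


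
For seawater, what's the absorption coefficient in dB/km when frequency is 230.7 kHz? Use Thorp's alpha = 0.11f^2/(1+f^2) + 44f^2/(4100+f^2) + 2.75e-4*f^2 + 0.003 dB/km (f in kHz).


f^2 = 53222.49
alpha = 0.11*53222.49/(1+53222.49) + 44*53222.49/(4100+53222.49) + 2.75e-4*53222.49 + 0.003 = 55.602

55.602 dB/km


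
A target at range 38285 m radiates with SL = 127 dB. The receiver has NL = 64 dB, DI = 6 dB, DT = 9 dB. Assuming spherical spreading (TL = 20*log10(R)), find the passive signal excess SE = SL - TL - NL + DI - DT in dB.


-31.66 dB


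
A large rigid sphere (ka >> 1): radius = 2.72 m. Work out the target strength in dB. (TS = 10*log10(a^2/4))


TS = 10*log10(2.72^2 / 4) = 10*log10(1.8496) = 2.67

2.67 dB


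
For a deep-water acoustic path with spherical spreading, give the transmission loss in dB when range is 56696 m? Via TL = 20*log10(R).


TL = 20*log10(56696) = 95.07

95.07 dB


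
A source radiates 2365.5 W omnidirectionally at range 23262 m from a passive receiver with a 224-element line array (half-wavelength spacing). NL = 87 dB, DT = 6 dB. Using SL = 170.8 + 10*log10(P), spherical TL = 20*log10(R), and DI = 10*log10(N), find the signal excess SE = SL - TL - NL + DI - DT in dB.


47.71 dB


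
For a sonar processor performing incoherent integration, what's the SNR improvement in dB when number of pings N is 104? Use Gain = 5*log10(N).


Gain = 5*log10(104) = 10.09

10.09 dB


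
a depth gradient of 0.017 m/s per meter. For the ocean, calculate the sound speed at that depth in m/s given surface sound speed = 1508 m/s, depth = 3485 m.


1567.245 m/s


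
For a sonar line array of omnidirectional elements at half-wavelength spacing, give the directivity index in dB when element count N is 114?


DI = 10*log10(114) = 20.57

20.57 dB


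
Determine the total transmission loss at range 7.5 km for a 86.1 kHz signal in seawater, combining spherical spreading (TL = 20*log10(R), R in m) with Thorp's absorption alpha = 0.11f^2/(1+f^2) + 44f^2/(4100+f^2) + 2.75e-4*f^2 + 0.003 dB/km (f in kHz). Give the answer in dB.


Step 1 (Thorp): alpha = 0.11*7413.21/(1+7413.21) + 44*7413.21/(4100+7413.21) + 2.75e-4*7413.21 + 0.003 = 30.4827 dB/km
Step 2: TL_spread = 20*log10(7500) = 77.5 dB
Step 3: TL_abs = alpha*R = 30.4827 * 7.5 = 228.62 dB
Step 4: TL_total = 77.5 + 228.62 = 306.12

306.12 dB


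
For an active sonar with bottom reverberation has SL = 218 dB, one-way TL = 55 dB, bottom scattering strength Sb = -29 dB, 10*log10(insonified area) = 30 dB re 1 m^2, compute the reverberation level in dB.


RL = SL - 2*TL + Sb + 10*log10(A) = 218 - 2*55 + (-29) + 30 = 109

109 dB


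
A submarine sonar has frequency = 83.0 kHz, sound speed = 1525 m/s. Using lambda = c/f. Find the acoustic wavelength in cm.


lambda = c/f = 1525 / 83000 = 0.0184 m = 1.84 cm

1.84 cm


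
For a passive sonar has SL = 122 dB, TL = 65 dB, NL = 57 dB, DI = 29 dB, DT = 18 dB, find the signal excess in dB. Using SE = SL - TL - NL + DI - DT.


11 dB


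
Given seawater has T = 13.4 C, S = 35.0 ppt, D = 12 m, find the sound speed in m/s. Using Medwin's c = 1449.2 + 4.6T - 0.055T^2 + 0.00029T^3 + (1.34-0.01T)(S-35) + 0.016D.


1501.85 m/s


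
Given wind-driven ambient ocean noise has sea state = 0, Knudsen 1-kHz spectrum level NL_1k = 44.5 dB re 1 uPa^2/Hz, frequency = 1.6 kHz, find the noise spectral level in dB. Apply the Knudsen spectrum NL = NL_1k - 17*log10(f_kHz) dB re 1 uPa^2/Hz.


NL = NL_1k - 17*log10(f_kHz) = 44.5 - 17*log10(1.6) = 44.5 - (3.47) = 41.03

41.03 dB


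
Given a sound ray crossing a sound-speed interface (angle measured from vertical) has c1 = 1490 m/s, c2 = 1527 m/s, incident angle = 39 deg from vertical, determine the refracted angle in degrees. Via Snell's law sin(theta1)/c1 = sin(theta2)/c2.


sin(theta2) = (c2/c1)*sin(theta1) = (1527/1490)*sin(39 deg) = 0.64495
theta2 = arcsin(0.64495) = 40.16

40.16 deg


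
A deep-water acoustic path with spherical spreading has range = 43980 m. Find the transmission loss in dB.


92.87 dB


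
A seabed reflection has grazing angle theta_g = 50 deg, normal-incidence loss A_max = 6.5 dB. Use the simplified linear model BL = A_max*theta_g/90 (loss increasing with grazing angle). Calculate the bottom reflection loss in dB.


BL = A_max * theta_g / 90 = 6.5 * 50 / 90 = 3.61

3.61 dB


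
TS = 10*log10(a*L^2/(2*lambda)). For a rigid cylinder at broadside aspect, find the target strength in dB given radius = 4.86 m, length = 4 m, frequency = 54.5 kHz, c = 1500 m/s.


lambda = 1500/54500 = 0.02752 m
TS = 10*log10(4.86*4^2/(2*0.02752)) = 31.5

31.5 dB


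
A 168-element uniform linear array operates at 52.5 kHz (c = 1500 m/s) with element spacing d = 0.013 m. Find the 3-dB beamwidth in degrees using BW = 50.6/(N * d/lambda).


Step 1: lambda = 1500/52500 = 0.02857 m
Step 2: d/lambda = 0.013/0.02857 = 0.455
Step 3: BW = 50.6/(N * d/lambda) = 50.6/(168 * 0.455) = 0.66

0.66 deg


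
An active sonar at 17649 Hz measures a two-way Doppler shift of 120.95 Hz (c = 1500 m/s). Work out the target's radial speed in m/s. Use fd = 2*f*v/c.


From fd = 2*f*v/c, v = c*fd/(2*f) = 1500 * 120.95 / (2*17649) = 5.14

5.14 m/s


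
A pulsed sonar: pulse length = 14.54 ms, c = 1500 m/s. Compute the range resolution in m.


dR = c*tau/2 = 1500 * 14.54e-3 / 2 = 10.905

10.905 m


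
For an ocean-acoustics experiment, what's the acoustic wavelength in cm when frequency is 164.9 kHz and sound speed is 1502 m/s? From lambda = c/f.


lambda = c/f = 1502 / 164900 = 0.0091 m = 0.91 cm

0.91 cm


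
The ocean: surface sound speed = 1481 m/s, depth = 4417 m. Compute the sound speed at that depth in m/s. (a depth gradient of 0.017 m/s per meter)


c = 1481 + 0.017 * 4417 = 1556.089

1556.089 m/s


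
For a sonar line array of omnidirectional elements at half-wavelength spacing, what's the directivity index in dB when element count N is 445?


DI = 10*log10(445) = 26.48

26.48 dB


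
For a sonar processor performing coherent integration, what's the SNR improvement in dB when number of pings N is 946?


Gain = 10*log10(946) = 29.76

29.76 dB


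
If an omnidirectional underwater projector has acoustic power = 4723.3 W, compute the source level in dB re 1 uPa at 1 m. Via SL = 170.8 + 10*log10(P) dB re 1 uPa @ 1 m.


SL = 170.8 + 10*log10(4723.3) = 170.8 + 36.74 = 207.54

207.54 dB


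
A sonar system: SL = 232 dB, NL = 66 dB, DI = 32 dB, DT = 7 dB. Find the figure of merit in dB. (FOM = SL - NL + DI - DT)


FOM = SL - NL + DI - DT = 232 - 66 + 32 - 7 = 191

191 dB


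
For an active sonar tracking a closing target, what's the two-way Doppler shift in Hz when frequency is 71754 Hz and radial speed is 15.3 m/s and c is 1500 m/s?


fd = 2*f*v/c = 2 * 71754 * 15.3 / 1500 = 1463.78

1463.78 Hz


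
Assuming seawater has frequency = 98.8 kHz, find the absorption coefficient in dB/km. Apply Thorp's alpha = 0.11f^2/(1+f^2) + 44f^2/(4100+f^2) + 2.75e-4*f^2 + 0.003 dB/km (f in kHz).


33.783 dB/km


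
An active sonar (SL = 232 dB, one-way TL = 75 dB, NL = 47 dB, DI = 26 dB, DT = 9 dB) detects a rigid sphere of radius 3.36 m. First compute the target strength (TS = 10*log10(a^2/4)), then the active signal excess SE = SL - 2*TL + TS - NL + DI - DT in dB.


Step 1: TS = 10*log10(3.36^2/4) = 4.51 dB
Step 2: SE = SL - 2*TL + TS - NL + DI - DT = 232 - 2*75 + (4.51) - 47 + 26 - 9 = 56.51

56.51 dB


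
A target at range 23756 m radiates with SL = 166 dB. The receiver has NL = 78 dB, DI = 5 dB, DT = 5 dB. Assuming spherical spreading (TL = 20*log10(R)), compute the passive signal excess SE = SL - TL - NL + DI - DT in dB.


Step 1: TL = 20*log10(23756) = 87.52 dB
Step 2: SE = 166 - 87.52 - 78 + 5 - 5 = 0.48

0.48 dB


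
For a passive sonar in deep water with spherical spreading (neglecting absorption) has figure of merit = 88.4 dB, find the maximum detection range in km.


At max range FOM = TL, so 20*log10(R) = 88.4
R = 10^(88.4/20) = 26302.68 m = 26.3 km

26.3 km


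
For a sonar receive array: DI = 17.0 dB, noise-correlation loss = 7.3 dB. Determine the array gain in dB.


9.7 dB


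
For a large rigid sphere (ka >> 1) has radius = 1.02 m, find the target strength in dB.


TS = 10*log10(1.02^2 / 4) = 10*log10(0.2601) = -5.85

-5.85 dB


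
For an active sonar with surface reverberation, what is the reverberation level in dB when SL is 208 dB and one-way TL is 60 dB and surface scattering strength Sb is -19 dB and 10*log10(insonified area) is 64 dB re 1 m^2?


RL = SL - 2*TL + Sb + 10*log10(A) = 208 - 2*60 + (-19) + 64 = 133

133 dB


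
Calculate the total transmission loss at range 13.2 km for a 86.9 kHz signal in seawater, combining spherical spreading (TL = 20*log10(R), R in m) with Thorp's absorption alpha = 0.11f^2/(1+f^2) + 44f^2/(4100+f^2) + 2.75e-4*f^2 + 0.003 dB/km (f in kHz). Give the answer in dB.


Step 1 (Thorp): alpha = 0.11*7551.61/(1+7551.61) + 44*7551.61/(4100+7551.61) + 2.75e-4*7551.61 + 0.003 = 30.7068 dB/km
Step 2: TL_spread = 20*log10(13200) = 82.41 dB
Step 3: TL_abs = alpha*R = 30.7068 * 13.2 = 405.33 dB
Step 4: TL_total = 82.41 + 405.33 = 487.74

487.74 dB


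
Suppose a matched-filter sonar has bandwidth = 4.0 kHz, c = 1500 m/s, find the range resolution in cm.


18.75 cm


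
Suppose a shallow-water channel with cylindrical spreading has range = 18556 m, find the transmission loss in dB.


TL = 10*log10(18556) = 42.68

42.68 dB


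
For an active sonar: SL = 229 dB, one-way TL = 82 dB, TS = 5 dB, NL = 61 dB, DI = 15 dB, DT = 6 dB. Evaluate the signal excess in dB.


SE = SL - 2*TL + TS - NL + DI - DT = 229 - 2*82 + (5) - 61 + 15 - 6 = 18

18 dB


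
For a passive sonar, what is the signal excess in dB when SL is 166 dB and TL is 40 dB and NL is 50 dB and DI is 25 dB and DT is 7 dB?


SE = SL - TL - NL + DI - DT = 166 - 40 - 50 + 25 - 7 = 94

94 dB


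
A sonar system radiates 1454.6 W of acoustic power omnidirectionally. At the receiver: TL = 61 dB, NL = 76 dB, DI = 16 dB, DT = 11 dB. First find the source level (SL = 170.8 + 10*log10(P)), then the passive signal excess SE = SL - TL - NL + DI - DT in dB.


Step 1: SL = 170.8 + 10*log10(1454.6) = 202.43 dB
Step 2: SE = SL - TL - NL + DI - DT = 202.43 - 61 - 76 + 16 - 11 = 70.43

70.43 dB


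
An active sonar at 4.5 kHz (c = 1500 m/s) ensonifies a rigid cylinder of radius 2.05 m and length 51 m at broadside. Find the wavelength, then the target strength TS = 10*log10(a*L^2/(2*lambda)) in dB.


Step 1: lambda = c/f = 1500/4500 = 0.33333 m
Step 2: TS = 10*log10(a*L^2/(2*lambda)) = 10*log10(2.05*51^2/(2*0.33333)) = 39.03

39.03 dB


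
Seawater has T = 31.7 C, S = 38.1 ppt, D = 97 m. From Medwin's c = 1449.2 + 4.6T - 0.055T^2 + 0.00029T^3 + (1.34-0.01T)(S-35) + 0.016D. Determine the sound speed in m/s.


1553.71 m/s


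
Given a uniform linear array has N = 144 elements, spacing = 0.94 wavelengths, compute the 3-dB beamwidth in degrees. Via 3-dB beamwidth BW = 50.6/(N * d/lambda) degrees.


BW = 50.6 / (144 * 0.94) = 50.6 / 135.36 = 0.37

0.37 deg


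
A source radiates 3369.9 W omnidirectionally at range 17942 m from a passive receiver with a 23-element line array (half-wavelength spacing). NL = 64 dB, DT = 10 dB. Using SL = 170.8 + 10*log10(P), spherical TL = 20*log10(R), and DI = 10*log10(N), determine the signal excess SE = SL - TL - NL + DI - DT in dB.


Step 1: SL = 170.8 + 10*log10(3369.9) = 206.08 dB
Step 2: TL = 20*log10(17942) = 85.08 dB
Step 3: DI = 10*log10(23) = 13.62 dB
Step 4: SE = SL - TL - NL + DI - DT = 206.08 - 85.08 - 64 + 13.62 - 10 = 60.62

60.62 dB
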